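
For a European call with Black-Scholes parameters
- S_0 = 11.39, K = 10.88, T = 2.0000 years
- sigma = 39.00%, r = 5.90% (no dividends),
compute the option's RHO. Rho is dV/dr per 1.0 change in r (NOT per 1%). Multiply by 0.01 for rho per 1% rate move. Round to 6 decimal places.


Answer: Rho = 9.832789

Derivation:
d1 = 0.5727737825; d2 = 0.0212304932
phi(d1) = 0.3385872598; exp(-qT) = 1.0000000000; exp(-rT) = 0.8886960526
N(d2) = 0.5084691051
Rho = K*T*exp(-rT)*N(d2) = 10.8800 * 2.0000 * 0.8886960526 * 0.5084691051 = 9.832789


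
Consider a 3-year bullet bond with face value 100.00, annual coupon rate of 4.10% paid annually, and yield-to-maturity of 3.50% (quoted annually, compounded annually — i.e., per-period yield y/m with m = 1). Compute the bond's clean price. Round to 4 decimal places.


Answer: Price = 101.6810

Derivation:
Coupon per period c = face * coupon_rate / m = 4.100000
Periods per year m = 1; per-period yield y/m = 0.035000
Number of cashflows N = 3
Cashflows (t years, CF_t, discount factor 1/(1+y/m)^(m*t), PV):
  t = 1.0000: CF_t = 4.100000, DF = 0.966184, PV = 3.961353
  t = 2.0000: CF_t = 4.100000, DF = 0.933511, PV = 3.827394
  t = 3.0000: CF_t = 104.100000, DF = 0.901943, PV = 93.892236
Price P = sum_t PV_t = 101.680982


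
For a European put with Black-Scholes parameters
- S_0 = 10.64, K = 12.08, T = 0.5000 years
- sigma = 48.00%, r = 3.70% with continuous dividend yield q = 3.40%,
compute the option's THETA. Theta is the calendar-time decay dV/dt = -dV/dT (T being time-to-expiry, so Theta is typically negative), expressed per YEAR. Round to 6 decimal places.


d1 = -0.1998481417; d2 = -0.5392593967
phi(d1) = 0.3910545663; exp(-qT) = 0.9831436846; exp(-rT) = 0.9816700746
Theta = -S*exp(-qT)*phi(d1)*sigma/(2*sqrt(T)) + r*K*exp(-rT)*N(-d2) - q*S*exp(-qT)*N(-d1)
N(-d1) = 0.5792003255; N(-d2) = 0.7051460594; sqrt(T) = 0.7071067812
Term 1 = -10.6400 * 0.9831436846 * 0.3910545663 * 0.4800 / (2 * 0.7071067812) = -1.3884243535
Term 2 = 0.0370 * 12.0800 * 0.9816700746 * 0.7051460594 = 0.3093950019
Term 3 = -0.0340 * 10.6400 * 0.9831436846 * 0.5792003255 = -0.2059995805
Theta = -1.3884243535 + (0.3093950019) + (-0.2059995805) = -1.285029

Answer: Theta = -1.285029


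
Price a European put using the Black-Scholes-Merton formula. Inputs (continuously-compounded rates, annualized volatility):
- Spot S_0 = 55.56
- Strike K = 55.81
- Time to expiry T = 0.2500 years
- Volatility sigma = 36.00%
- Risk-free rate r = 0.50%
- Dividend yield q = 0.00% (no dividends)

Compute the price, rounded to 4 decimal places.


d1 = (ln(S/K) + (r - q + 0.5*sigma^2) * T) / (sigma * sqrt(T)) = 0.07200252
d2 = d1 - sigma * sqrt(T) = -0.10799748
exp(-rT) = 0.99875078; exp(-qT) = 1.00000000
P = K * exp(-rT) * N(-d2) - S_0 * exp(-qT) * N(-d1)
N(-d1) = 0.47129995; N(-d2) = 0.54300116
P = 55.8100 * 0.99875078 * 0.54300116 - 55.5600 * 1.00000000 * 0.47129995 = 4.0816

Answer: Price = 4.0816


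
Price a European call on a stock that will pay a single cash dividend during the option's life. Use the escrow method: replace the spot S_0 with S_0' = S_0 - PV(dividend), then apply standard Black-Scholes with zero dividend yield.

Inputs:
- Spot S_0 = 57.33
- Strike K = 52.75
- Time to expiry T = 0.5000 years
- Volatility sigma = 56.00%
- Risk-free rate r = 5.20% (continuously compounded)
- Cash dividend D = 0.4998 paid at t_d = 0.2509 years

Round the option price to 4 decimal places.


PV(D) = D * exp(-r * t_d) = 0.4998 * 0.98703794 = 0.49332156
S_0' = S_0 - PV(D) = 57.3300 - 0.49332156 = 56.83667844
d1 = (ln(S_0'/K) + (r + sigma^2/2)*T) / (sigma*sqrt(T)) = 0.45208895
d2 = d1 - sigma*sqrt(T) = 0.05610916
exp(-rT) = 0.97433509
N(d1) = 0.67439755; N(d2) = 0.52237257
C = S_0' * N(d1) - K * exp(-rT) * N(d2) = 56.83667844 * 0.67439755 - 52.7500 * 0.97433509 * 0.52237257 = 11.4826

Answer: Price = 11.4826


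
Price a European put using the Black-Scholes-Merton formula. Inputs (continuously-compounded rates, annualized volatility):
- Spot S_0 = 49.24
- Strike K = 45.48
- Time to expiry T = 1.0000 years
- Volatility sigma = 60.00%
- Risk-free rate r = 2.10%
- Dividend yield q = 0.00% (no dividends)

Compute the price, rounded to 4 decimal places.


d1 = (ln(S/K) + (r - q + 0.5*sigma^2) * T) / (sigma * sqrt(T)) = 0.46738939
d2 = d1 - sigma * sqrt(T) = -0.13261061
exp(-rT) = 0.97921896; exp(-qT) = 1.00000000
P = K * exp(-rT) * N(-d2) - S_0 * exp(-qT) * N(-d1)
N(-d1) = 0.32011066; N(-d2) = 0.55274933
P = 45.4800 * 0.97921896 * 0.55274933 - 49.2400 * 1.00000000 * 0.32011066 = 8.8544

Answer: Price = 8.8544


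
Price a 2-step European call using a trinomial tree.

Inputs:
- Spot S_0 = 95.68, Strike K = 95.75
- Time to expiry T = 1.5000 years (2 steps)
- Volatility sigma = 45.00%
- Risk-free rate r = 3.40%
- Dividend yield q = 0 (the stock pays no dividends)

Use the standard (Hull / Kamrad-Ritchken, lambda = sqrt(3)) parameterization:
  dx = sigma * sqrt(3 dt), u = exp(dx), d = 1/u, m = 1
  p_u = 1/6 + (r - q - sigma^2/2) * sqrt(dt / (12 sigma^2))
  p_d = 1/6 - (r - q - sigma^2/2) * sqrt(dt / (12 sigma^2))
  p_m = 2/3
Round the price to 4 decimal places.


Answer: Price = V(0,0) = 19.4433

Derivation:
dt = T/N = 0.750000; dx = sigma*sqrt(3*dt) = 0.675000
u = exp(dx) = 1.964033; d = 1/u = 0.509156
p_u = 0.129306, p_m = 0.666667, p_d = 0.204028
Discount per step: exp(-r*dt) = 0.974822
Stock lattice S(k, j) with j the centered position index:
  k=0: S(0,+0) = 95.6800
  k=1: S(1,-1) = 48.7161; S(1,+0) = 95.6800; S(1,+1) = 187.9187
  k=2: S(2,-2) = 24.8041; S(2,-1) = 48.7161; S(2,+0) = 95.6800; S(2,+1) = 187.9187; S(2,+2) = 369.0785
Terminal payoffs V(N, j) = max(S_T - K, 0):
  V(2,-2) = 0.000000; V(2,-1) = 0.000000; V(2,+0) = 0.000000; V(2,+1) = 92.168675; V(2,+2) = 273.328475
Backward induction: V(k, j) = exp(-r*dt) * [p_u * V(k+1, j+1) + p_m * V(k+1, j) + p_d * V(k+1, j-1)]
  V(1,-1) = exp(-r*dt) * [p_u*0.000000 + p_m*0.000000 + p_d*0.000000] = 0.000000
  V(1,+0) = exp(-r*dt) * [p_u*92.168675 + p_m*0.000000 + p_d*0.000000] = 11.617857
  V(1,+1) = exp(-r*dt) * [p_u*273.328475 + p_m*92.168675 + p_d*0.000000] = 94.351765
  V(0,+0) = exp(-r*dt) * [p_u*94.351765 + p_m*11.617857 + p_d*0.000000] = 19.443266


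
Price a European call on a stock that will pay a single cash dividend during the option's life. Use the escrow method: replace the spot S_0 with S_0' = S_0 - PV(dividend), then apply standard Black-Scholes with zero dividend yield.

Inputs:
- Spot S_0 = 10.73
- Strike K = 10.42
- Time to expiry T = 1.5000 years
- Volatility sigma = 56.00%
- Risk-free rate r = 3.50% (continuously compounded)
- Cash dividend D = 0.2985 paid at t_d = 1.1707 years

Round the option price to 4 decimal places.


Answer: Price = 3.0144

Derivation:
PV(D) = D * exp(-r * t_d) = 0.2985 * 0.95985361 = 0.28651630
S_0' = S_0 - PV(D) = 10.7300 - 0.28651630 = 10.44348370
d1 = (ln(S_0'/K) + (r + sigma^2/2)*T) / (sigma*sqrt(T)) = 0.42275740
d2 = d1 - sigma*sqrt(T) = -0.26309973
exp(-rT) = 0.94885432
N(d1) = 0.66376387; N(d2) = 0.39623686
C = S_0' * N(d1) - K * exp(-rT) * N(d2) = 10.44348370 * 0.66376387 - 10.4200 * 0.94885432 * 0.39623686 = 3.0144


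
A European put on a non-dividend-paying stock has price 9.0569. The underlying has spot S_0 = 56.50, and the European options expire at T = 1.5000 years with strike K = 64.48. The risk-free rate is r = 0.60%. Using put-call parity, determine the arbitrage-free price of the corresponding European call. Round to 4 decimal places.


Put-call parity: C - P = S_0 * exp(-qT) - K * exp(-rT).
S_0 * exp(-qT) = 56.5000 * 1.00000000 = 56.50000000
K * exp(-rT) = 64.4800 * 0.99104038 = 63.90228362
C = P + S*exp(-qT) - K*exp(-rT)
C = 9.0569 + 56.50000000 - 63.90228362 = 1.6546

Answer: Call price = 1.6546


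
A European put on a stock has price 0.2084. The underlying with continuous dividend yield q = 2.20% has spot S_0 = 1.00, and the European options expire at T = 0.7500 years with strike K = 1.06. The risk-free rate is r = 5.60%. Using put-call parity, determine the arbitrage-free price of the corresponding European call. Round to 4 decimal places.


Answer: Call price = 0.1756

Derivation:
Put-call parity: C - P = S_0 * exp(-qT) - K * exp(-rT).
S_0 * exp(-qT) = 1.0000 * 0.98363538 = 0.98363538
K * exp(-rT) = 1.0600 * 0.95886978 = 1.01640197
C = P + S*exp(-qT) - K*exp(-rT)
C = 0.2084 + 0.98363538 - 1.01640197 = 0.1756


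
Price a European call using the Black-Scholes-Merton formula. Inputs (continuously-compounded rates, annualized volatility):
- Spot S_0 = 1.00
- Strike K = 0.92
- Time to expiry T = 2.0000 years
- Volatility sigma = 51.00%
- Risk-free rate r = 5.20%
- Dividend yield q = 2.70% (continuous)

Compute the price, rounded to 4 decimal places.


Answer: Price = 0.3134

Derivation:
d1 = (ln(S/K) + (r - q + 0.5*sigma^2) * T) / (sigma * sqrt(T)) = 0.54555591
d2 = d1 - sigma * sqrt(T) = -0.17569301
exp(-rT) = 0.90122530; exp(-qT) = 0.94743211
C = S_0 * exp(-qT) * N(d1) - K * exp(-rT) * N(d2)
N(d1) = 0.70731438; N(d2) = 0.43026756
C = 1.0000 * 0.94743211 * 0.70731438 - 0.9200 * 0.90122530 * 0.43026756 = 0.3134


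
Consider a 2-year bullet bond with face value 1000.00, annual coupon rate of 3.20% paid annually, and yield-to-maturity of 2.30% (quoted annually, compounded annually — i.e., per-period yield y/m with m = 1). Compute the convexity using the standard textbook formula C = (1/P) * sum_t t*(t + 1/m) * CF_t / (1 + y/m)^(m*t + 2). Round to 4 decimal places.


Answer: Convexity = 5.6157

Derivation:
Coupon per period c = face * coupon_rate / m = 32.000000
Periods per year m = 1; per-period yield y/m = 0.023000
Number of cashflows N = 2
Cashflows (t years, CF_t, discount factor 1/(1+y/m)^(m*t), PV):
  t = 1.0000: CF_t = 32.000000, DF = 0.977517, PV = 31.280547
  t = 2.0000: CF_t = 1032.000000, DF = 0.955540, PV = 986.116964
Price P = sum_t PV_t = 1017.397511
Convexity numerator sum_t t*(t + 1/m) * CF_t / (1+y/m)^(m*t + 2):
  t = 1.0000: term = 59.779609
  t = 2.0000: term = 5653.643409
Convexity = (1/P) * sum = 5713.423018 / 1017.397511 = 5.615723


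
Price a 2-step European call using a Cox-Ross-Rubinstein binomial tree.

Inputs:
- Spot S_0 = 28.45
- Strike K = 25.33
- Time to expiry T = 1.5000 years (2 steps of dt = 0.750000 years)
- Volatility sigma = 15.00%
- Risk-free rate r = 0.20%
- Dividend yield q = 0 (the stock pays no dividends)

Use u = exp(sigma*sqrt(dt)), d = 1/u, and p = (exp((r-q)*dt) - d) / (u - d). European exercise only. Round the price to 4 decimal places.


dt = T/N = 0.750000
u = exp(sigma*sqrt(dt)) = 1.138719; d = 1/u = 0.878180
p = (exp((r-q)*dt) - d) / (u - d) = 0.473331
Discount per step: exp(-r*dt) = 0.998501
Stock lattice S(k, i) with i counting down-moves:
  k=0: S(0,0) = 28.4500
  k=1: S(1,0) = 32.3966; S(1,1) = 24.9842
  k=2: S(2,0) = 36.8906; S(2,1) = 28.4500; S(2,2) = 21.9406
Terminal payoffs V(N, i) = max(S_T - K, 0):
  V(2,0) = 11.560563; V(2,1) = 3.120000; V(2,2) = 0.000000
Backward induction: V(k, i) = exp(-r*dt) * [p * V(k+1, i) + (1-p) * V(k+1, i+1)].
  V(1,0) = exp(-r*dt) * [p*11.560563 + (1-p)*3.120000] = 7.104518
  V(1,1) = exp(-r*dt) * [p*3.120000 + (1-p)*0.000000] = 1.474580
  V(0,0) = exp(-r*dt) * [p*7.104518 + (1-p)*1.474580] = 4.133201

Answer: Price = V(0,0) = 4.1332


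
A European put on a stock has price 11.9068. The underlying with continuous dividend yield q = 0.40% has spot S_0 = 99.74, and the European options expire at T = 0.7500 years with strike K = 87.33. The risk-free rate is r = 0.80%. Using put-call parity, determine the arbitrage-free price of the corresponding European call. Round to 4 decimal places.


Put-call parity: C - P = S_0 * exp(-qT) - K * exp(-rT).
S_0 * exp(-qT) = 99.7400 * 0.99700450 = 99.44122838
K * exp(-rT) = 87.3300 * 0.99401796 = 86.80758880
C = P + S*exp(-qT) - K*exp(-rT)
C = 11.9068 + 99.44122838 - 86.80758880 = 24.5404

Answer: Call price = 24.5404


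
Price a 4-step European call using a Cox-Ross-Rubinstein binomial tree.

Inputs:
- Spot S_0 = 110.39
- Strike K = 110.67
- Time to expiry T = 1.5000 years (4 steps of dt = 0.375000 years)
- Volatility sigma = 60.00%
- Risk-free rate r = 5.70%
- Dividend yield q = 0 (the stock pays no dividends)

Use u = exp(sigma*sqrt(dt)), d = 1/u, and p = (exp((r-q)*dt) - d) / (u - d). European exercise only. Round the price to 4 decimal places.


dt = T/N = 0.375000
u = exp(sigma*sqrt(dt)) = 1.444009; d = 1/u = 0.692516
p = (exp((r-q)*dt) - d) / (u - d) = 0.437913
Discount per step: exp(-r*dt) = 0.978852
Stock lattice S(k, i) with i counting down-moves:
  k=0: S(0,0) = 110.3900
  k=1: S(1,0) = 159.4042; S(1,1) = 76.4469
  k=2: S(2,0) = 230.1811; S(2,1) = 110.3900; S(2,2) = 52.9407
  k=3: S(3,0) = 332.3837; S(3,1) = 159.4042; S(3,2) = 76.4469; S(3,3) = 36.6623
  k=4: S(4,0) = 479.9651; S(4,1) = 230.1811; S(4,2) = 110.3900; S(4,3) = 52.9407; S(4,4) = 25.3892
Terminal payoffs V(N, i) = max(S_T - K, 0):
  V(4,0) = 369.295101; V(4,1) = 119.511119; V(4,2) = 0.000000; V(4,3) = 0.000000; V(4,4) = 0.000000
Backward induction: V(k, i) = exp(-r*dt) * [p * V(k+1, i) + (1-p) * V(k+1, i+1)].
  V(3,0) = exp(-r*dt) * [p*369.295101 + (1-p)*119.511119] = 224.054138
  V(3,1) = exp(-r*dt) * [p*119.511119 + (1-p)*0.000000] = 51.228708
  V(3,2) = exp(-r*dt) * [p*0.000000 + (1-p)*0.000000] = 0.000000
  V(3,3) = exp(-r*dt) * [p*0.000000 + (1-p)*0.000000] = 0.000000
  V(2,0) = exp(-r*dt) * [p*224.054138 + (1-p)*51.228708] = 124.227321
  V(2,1) = exp(-r*dt) * [p*51.228708 + (1-p)*0.000000] = 21.959300
  V(2,2) = exp(-r*dt) * [p*0.000000 + (1-p)*0.000000] = 0.000000
  V(1,0) = exp(-r*dt) * [p*124.227321 + (1-p)*21.959300] = 65.332316
  V(1,1) = exp(-r*dt) * [p*21.959300 + (1-p)*0.000000] = 9.412903
  V(0,0) = exp(-r*dt) * [p*65.332316 + (1-p)*9.412903] = 33.183818

Answer: Price = V(0,0) = 33.1838


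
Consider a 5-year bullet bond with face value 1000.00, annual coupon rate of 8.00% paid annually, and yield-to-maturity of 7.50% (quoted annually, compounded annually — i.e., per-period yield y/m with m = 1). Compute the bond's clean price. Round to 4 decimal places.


Coupon per period c = face * coupon_rate / m = 80.000000
Periods per year m = 1; per-period yield y/m = 0.075000
Number of cashflows N = 5
Cashflows (t years, CF_t, discount factor 1/(1+y/m)^(m*t), PV):
  t = 1.0000: CF_t = 80.000000, DF = 0.930233, PV = 74.418605
  t = 2.0000: CF_t = 80.000000, DF = 0.865333, PV = 69.226609
  t = 3.0000: CF_t = 80.000000, DF = 0.804961, PV = 64.396846
  t = 4.0000: CF_t = 80.000000, DF = 0.748801, PV = 59.904042
  t = 5.0000: CF_t = 1080.000000, DF = 0.696559, PV = 752.283323
Price P = sum_t PV_t = 1020.229425

Answer: Price = 1020.2294


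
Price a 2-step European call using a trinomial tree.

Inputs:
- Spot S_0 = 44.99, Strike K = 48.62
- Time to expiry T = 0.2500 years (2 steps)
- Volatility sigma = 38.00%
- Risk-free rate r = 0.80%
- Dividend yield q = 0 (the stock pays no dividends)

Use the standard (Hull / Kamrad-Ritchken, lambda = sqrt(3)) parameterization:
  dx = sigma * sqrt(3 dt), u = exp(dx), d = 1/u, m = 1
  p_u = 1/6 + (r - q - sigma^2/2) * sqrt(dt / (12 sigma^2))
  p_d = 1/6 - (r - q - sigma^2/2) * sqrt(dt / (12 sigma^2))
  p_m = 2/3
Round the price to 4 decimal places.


dt = T/N = 0.125000; dx = sigma*sqrt(3*dt) = 0.232702
u = exp(dx) = 1.262005; d = 1/u = 0.792390
p_u = 0.149424, p_m = 0.666667, p_d = 0.183910
Discount per step: exp(-r*dt) = 0.999000
Stock lattice S(k, j) with j the centered position index:
  k=0: S(0,+0) = 44.9900
  k=1: S(1,-1) = 35.6496; S(1,+0) = 44.9900; S(1,+1) = 56.7776
  k=2: S(2,-2) = 28.2484; S(2,-1) = 35.6496; S(2,+0) = 44.9900; S(2,+1) = 56.7776; S(2,+2) = 71.6536
Terminal payoffs V(N, j) = max(S_T - K, 0):
  V(2,-2) = 0.000000; V(2,-1) = 0.000000; V(2,+0) = 0.000000; V(2,+1) = 8.157594; V(2,+2) = 23.033593
Backward induction: V(k, j) = exp(-r*dt) * [p_u * V(k+1, j+1) + p_m * V(k+1, j) + p_d * V(k+1, j-1)]
  V(1,-1) = exp(-r*dt) * [p_u*0.000000 + p_m*0.000000 + p_d*0.000000] = 0.000000
  V(1,+0) = exp(-r*dt) * [p_u*8.157594 + p_m*0.000000 + p_d*0.000000] = 1.217718
  V(1,+1) = exp(-r*dt) * [p_u*23.033593 + p_m*8.157594 + p_d*0.000000] = 8.871281
  V(0,+0) = exp(-r*dt) * [p_u*8.871281 + p_m*1.217718 + p_d*0.000000] = 2.135254

Answer: Price = V(0,0) = 2.1353


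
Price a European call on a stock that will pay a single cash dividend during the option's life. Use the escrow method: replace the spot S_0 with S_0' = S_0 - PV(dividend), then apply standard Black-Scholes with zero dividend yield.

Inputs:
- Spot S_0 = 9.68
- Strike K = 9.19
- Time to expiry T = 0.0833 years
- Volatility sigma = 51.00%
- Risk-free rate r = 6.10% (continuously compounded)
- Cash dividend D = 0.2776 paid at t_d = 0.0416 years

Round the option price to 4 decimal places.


PV(D) = D * exp(-r * t_d) = 0.2776 * 0.99746562 = 0.27689646
S_0' = S_0 - PV(D) = 9.6800 - 0.27689646 = 9.40310354
d1 = (ln(S_0'/K) + (r + sigma^2/2)*T) / (sigma*sqrt(T)) = 0.26385653
d2 = d1 - sigma*sqrt(T) = 0.11666166
exp(-rT) = 0.99493159
N(d1) = 0.60405476; N(d2) = 0.54643591
C = S_0' * N(d1) - K * exp(-rT) * N(d2) = 9.40310354 * 0.60405476 - 9.1900 * 0.99493159 * 0.54643591 = 0.6837

Answer: Price = 0.6837


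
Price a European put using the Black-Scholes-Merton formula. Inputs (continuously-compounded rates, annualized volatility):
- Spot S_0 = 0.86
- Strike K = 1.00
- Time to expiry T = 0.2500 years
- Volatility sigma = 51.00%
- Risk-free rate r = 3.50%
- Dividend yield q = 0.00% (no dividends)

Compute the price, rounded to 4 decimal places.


Answer: Price = 0.1737

Derivation:
d1 = (ln(S/K) + (r - q + 0.5*sigma^2) * T) / (sigma * sqrt(T)) = -0.42964859
d2 = d1 - sigma * sqrt(T) = -0.68464859
exp(-rT) = 0.99128817; exp(-qT) = 1.00000000
P = K * exp(-rT) * N(-d2) - S_0 * exp(-qT) * N(-d1)
N(-d1) = 0.66627436; N(-d2) = 0.75321715
P = 1.0000 * 0.99128817 * 0.75321715 - 0.8600 * 1.00000000 * 0.66627436 = 0.1737


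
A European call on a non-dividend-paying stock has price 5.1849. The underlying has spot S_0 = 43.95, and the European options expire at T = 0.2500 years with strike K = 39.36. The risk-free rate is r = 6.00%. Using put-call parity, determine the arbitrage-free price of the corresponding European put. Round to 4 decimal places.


Put-call parity: C - P = S_0 * exp(-qT) - K * exp(-rT).
S_0 * exp(-qT) = 43.9500 * 1.00000000 = 43.95000000
K * exp(-rT) = 39.3600 * 0.98511194 = 38.77400594
P = C - S*exp(-qT) + K*exp(-rT)
P = 5.1849 - 43.95000000 + 38.77400594 = 0.0089

Answer: Put price = 0.0089


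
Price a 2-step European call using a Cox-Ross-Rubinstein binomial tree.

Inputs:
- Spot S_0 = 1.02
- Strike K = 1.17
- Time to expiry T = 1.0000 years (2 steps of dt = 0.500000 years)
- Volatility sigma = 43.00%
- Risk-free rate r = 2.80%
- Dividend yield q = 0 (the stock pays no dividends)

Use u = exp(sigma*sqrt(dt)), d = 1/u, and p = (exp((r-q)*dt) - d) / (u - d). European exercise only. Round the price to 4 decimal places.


dt = T/N = 0.500000
u = exp(sigma*sqrt(dt)) = 1.355345; d = 1/u = 0.737820
p = (exp((r-q)*dt) - d) / (u - d) = 0.447397
Discount per step: exp(-r*dt) = 0.986098
Stock lattice S(k, i) with i counting down-moves:
  k=0: S(0,0) = 1.0200
  k=1: S(1,0) = 1.3825; S(1,1) = 0.7526
  k=2: S(2,0) = 1.8737; S(2,1) = 1.0200; S(2,2) = 0.5553
Terminal payoffs V(N, i) = max(S_T - K, 0):
  V(2,0) = 0.703699; V(2,1) = 0.000000; V(2,2) = 0.000000
Backward induction: V(k, i) = exp(-r*dt) * [p * V(k+1, i) + (1-p) * V(k+1, i+1)].
  V(1,0) = exp(-r*dt) * [p*0.703699 + (1-p)*0.000000] = 0.310456
  V(1,1) = exp(-r*dt) * [p*0.000000 + (1-p)*0.000000] = 0.000000
  V(0,0) = exp(-r*dt) * [p*0.310456 + (1-p)*0.000000] = 0.136966

Answer: Price = V(0,0) = 0.1370


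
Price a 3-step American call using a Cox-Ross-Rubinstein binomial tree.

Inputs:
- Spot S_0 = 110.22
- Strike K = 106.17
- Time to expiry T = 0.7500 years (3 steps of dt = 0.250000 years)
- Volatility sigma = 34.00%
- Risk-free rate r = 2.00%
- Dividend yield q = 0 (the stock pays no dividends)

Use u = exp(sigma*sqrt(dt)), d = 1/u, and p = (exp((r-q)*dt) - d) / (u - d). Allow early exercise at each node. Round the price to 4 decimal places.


dt = T/N = 0.250000
u = exp(sigma*sqrt(dt)) = 1.185305; d = 1/u = 0.843665
p = (exp((r-q)*dt) - d) / (u - d) = 0.472274
Discount per step: exp(-r*dt) = 0.995012
Stock lattice S(k, i) with i counting down-moves:
  k=0: S(0,0) = 110.2200
  k=1: S(1,0) = 130.6443; S(1,1) = 92.9887
  k=2: S(2,0) = 154.8533; S(2,1) = 110.2200; S(2,2) = 78.4513
  k=3: S(3,0) = 183.5484; S(3,1) = 130.6443; S(3,2) = 92.9887; S(3,3) = 66.1866
Terminal payoffs V(N, i) = max(S_T - K, 0):
  V(3,0) = 77.378396; V(3,1) = 24.474301; V(3,2) = 0.000000; V(3,3) = 0.000000
Backward induction: V(k, i) = exp(-r*dt) * [p * V(k+1, i) + (1-p) * V(k+1, i+1)]; then take max(V_cont, immediate exercise) for American.
  V(2,0) = exp(-r*dt) * [p*77.378396 + (1-p)*24.474301] = 49.212849; exercise = 48.683323; V(2,0) = max -> 49.212849
  V(2,1) = exp(-r*dt) * [p*24.474301 + (1-p)*0.000000] = 11.500927; exercise = 4.050000; V(2,1) = max -> 11.500927
  V(2,2) = exp(-r*dt) * [p*0.000000 + (1-p)*0.000000] = 0.000000; exercise = 0.000000; V(2,2) = max -> 0.000000
  V(1,0) = exp(-r*dt) * [p*49.212849 + (1-p)*11.500927] = 29.165096; exercise = 24.474301; V(1,0) = max -> 29.165096
  V(1,1) = exp(-r*dt) * [p*11.500927 + (1-p)*0.000000] = 5.404499; exercise = 0.000000; V(1,1) = max -> 5.404499
  V(0,0) = exp(-r*dt) * [p*29.165096 + (1-p)*5.404499] = 16.543088; exercise = 4.050000; V(0,0) = max -> 16.543088

Answer: Price = V(0,0) = 16.5431


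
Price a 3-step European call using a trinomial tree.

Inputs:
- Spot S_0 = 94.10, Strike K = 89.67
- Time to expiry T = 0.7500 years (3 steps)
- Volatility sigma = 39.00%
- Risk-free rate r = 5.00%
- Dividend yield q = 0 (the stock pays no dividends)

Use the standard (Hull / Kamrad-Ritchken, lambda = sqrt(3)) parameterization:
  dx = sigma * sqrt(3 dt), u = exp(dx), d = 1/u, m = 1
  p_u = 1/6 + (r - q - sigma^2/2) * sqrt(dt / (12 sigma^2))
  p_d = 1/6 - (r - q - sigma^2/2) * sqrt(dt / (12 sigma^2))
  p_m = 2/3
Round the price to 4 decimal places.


Answer: Price = V(0,0) = 15.9412

Derivation:
dt = T/N = 0.250000; dx = sigma*sqrt(3*dt) = 0.337750
u = exp(dx) = 1.401790; d = 1/u = 0.713374
p_u = 0.157026, p_m = 0.666667, p_d = 0.176308
Discount per step: exp(-r*dt) = 0.987578
Stock lattice S(k, j) with j the centered position index:
  k=0: S(0,+0) = 94.1000
  k=1: S(1,-1) = 67.1285; S(1,+0) = 94.1000; S(1,+1) = 131.9084
  k=2: S(2,-2) = 47.8877; S(2,-1) = 67.1285; S(2,+0) = 94.1000; S(2,+1) = 131.9084; S(2,+2) = 184.9079
  k=3: S(3,-3) = 34.1618; S(3,-2) = 47.8877; S(3,-1) = 67.1285; S(3,+0) = 94.1000; S(3,+1) = 131.9084; S(3,+2) = 184.9079; S(3,+3) = 259.2020
Terminal payoffs V(N, j) = max(S_T - K, 0):
  V(3,-3) = 0.000000; V(3,-2) = 0.000000; V(3,-1) = 0.000000; V(3,+0) = 4.430000; V(3,+1) = 42.238428; V(3,+2) = 95.237900; V(3,+3) = 169.532023
Backward induction: V(k, j) = exp(-r*dt) * [p_u * V(k+1, j+1) + p_m * V(k+1, j) + p_d * V(k+1, j-1)]
  V(2,-2) = exp(-r*dt) * [p_u*0.000000 + p_m*0.000000 + p_d*0.000000] = 0.000000
  V(2,-1) = exp(-r*dt) * [p_u*4.430000 + p_m*0.000000 + p_d*0.000000] = 0.686982
  V(2,+0) = exp(-r*dt) * [p_u*42.238428 + p_m*4.430000 + p_d*0.000000] = 9.466773
  V(2,+1) = exp(-r*dt) * [p_u*95.237900 + p_m*42.238428 + p_d*4.430000] = 43.349519
  V(2,+2) = exp(-r*dt) * [p_u*169.532023 + p_m*95.237900 + p_d*42.238428] = 96.347863
  V(1,-1) = exp(-r*dt) * [p_u*9.466773 + p_m*0.686982 + p_d*0.000000] = 1.920359
  V(1,+0) = exp(-r*dt) * [p_u*43.349519 + p_m*9.466773 + p_d*0.686982] = 13.074828
  V(1,+1) = exp(-r*dt) * [p_u*96.347863 + p_m*43.349519 + p_d*9.466773] = 45.130163
  V(0,+0) = exp(-r*dt) * [p_u*45.130163 + p_m*13.074828 + p_d*1.920359] = 15.941204


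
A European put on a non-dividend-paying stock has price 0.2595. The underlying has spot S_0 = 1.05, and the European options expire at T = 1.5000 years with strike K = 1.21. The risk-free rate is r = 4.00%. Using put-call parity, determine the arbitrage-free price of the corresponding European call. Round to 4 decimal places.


Answer: Call price = 0.1700

Derivation:
Put-call parity: C - P = S_0 * exp(-qT) - K * exp(-rT).
S_0 * exp(-qT) = 1.0500 * 1.00000000 = 1.05000000
K * exp(-rT) = 1.2100 * 0.94176453 = 1.13953509
C = P + S*exp(-qT) - K*exp(-rT)
C = 0.2595 + 1.05000000 - 1.13953509 = 0.1700


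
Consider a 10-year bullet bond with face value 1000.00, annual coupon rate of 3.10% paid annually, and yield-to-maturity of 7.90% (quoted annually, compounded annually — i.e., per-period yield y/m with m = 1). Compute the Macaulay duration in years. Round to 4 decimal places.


Answer: Macaulay duration = 8.4181 years

Derivation:
Coupon per period c = face * coupon_rate / m = 31.000000
Periods per year m = 1; per-period yield y/m = 0.079000
Number of cashflows N = 10
Cashflows (t years, CF_t, discount factor 1/(1+y/m)^(m*t), PV):
  t = 1.0000: CF_t = 31.000000, DF = 0.926784, PV = 28.730306
  t = 2.0000: CF_t = 31.000000, DF = 0.858929, PV = 26.626789
  t = 3.0000: CF_t = 31.000000, DF = 0.796041, PV = 24.677284
  t = 4.0000: CF_t = 31.000000, DF = 0.737758, PV = 22.870513
  t = 5.0000: CF_t = 31.000000, DF = 0.683743, PV = 21.196027
  t = 6.0000: CF_t = 31.000000, DF = 0.633682, PV = 19.644140
  t = 7.0000: CF_t = 31.000000, DF = 0.587286, PV = 18.205876
  t = 8.0000: CF_t = 31.000000, DF = 0.544288, PV = 16.872916
  t = 9.0000: CF_t = 31.000000, DF = 0.504437, PV = 15.637549
  t = 10.0000: CF_t = 1031.000000, DF = 0.467504, PV = 481.996870
Price P = sum_t PV_t = 676.458272
Macaulay numerator sum_t t * PV_t:
  t * PV_t at t = 1.0000: 28.730306
  t * PV_t at t = 2.0000: 53.253579
  t * PV_t at t = 3.0000: 74.031852
  t * PV_t at t = 4.0000: 91.482054
  t * PV_t at t = 5.0000: 105.980137
  t * PV_t at t = 6.0000: 117.864841
  t * PV_t at t = 7.0000: 127.441132
  t * PV_t at t = 8.0000: 134.983325
  t * PV_t at t = 9.0000: 140.737944
  t * PV_t at t = 10.0000: 4819.968705
Macaulay duration D = (sum_t t * PV_t) / P = 5694.473875 / 676.458272 = 8.418071


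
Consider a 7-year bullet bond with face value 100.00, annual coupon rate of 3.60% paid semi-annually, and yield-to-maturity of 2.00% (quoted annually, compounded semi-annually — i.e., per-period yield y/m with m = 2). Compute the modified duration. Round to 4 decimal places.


Coupon per period c = face * coupon_rate / m = 1.800000
Periods per year m = 2; per-period yield y/m = 0.010000
Number of cashflows N = 14
Cashflows (t years, CF_t, discount factor 1/(1+y/m)^(m*t), PV):
  t = 0.5000: CF_t = 1.800000, DF = 0.990099, PV = 1.782178
  t = 1.0000: CF_t = 1.800000, DF = 0.980296, PV = 1.764533
  t = 1.5000: CF_t = 1.800000, DF = 0.970590, PV = 1.747062
  t = 2.0000: CF_t = 1.800000, DF = 0.960980, PV = 1.729765
  t = 2.5000: CF_t = 1.800000, DF = 0.951466, PV = 1.712638
  t = 3.0000: CF_t = 1.800000, DF = 0.942045, PV = 1.695681
  t = 3.5000: CF_t = 1.800000, DF = 0.932718, PV = 1.678892
  t = 4.0000: CF_t = 1.800000, DF = 0.923483, PV = 1.662270
  t = 4.5000: CF_t = 1.800000, DF = 0.914340, PV = 1.645812
  t = 5.0000: CF_t = 1.800000, DF = 0.905287, PV = 1.629517
  t = 5.5000: CF_t = 1.800000, DF = 0.896324, PV = 1.613383
  t = 6.0000: CF_t = 1.800000, DF = 0.887449, PV = 1.597409
  t = 6.5000: CF_t = 1.800000, DF = 0.878663, PV = 1.581593
  t = 7.0000: CF_t = 101.800000, DF = 0.869963, PV = 88.562230
Price P = sum_t PV_t = 110.402962
First compute Macaulay numerator sum_t t * PV_t:
  t * PV_t at t = 0.5000: 0.891089
  t * PV_t at t = 1.0000: 1.764533
  t * PV_t at t = 1.5000: 2.620593
  t * PV_t at t = 2.0000: 3.459529
  t * PV_t at t = 2.5000: 4.281596
  t * PV_t at t = 3.0000: 5.087044
  t * PV_t at t = 3.5000: 5.876124
  t * PV_t at t = 4.0000: 6.649079
  t * PV_t at t = 4.5000: 7.406153
  t * PV_t at t = 5.0000: 8.147583
  t * PV_t at t = 5.5000: 8.873605
  t * PV_t at t = 6.0000: 9.584452
  t * PV_t at t = 6.5000: 10.280352
  t * PV_t at t = 7.0000: 619.935612
Macaulay duration D = 694.857344 / 110.402962 = 6.293829
Modified duration = D / (1 + y/m) = 6.293829 / (1 + 0.010000) = 6.231514

Answer: Modified duration = 6.2315


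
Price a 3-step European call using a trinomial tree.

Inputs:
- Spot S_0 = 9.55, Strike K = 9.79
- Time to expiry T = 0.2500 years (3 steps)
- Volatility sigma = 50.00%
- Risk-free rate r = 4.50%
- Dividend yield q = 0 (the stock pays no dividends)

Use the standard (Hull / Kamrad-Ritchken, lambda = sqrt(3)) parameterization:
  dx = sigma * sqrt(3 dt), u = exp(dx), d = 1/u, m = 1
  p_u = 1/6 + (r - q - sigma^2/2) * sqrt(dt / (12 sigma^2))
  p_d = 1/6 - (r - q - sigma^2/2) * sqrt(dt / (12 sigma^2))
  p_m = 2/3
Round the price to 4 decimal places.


dt = T/N = 0.083333; dx = sigma*sqrt(3*dt) = 0.250000
u = exp(dx) = 1.284025; d = 1/u = 0.778801
p_u = 0.153333, p_m = 0.666667, p_d = 0.180000
Discount per step: exp(-r*dt) = 0.996257
Stock lattice S(k, j) with j the centered position index:
  k=0: S(0,+0) = 9.5500
  k=1: S(1,-1) = 7.4375; S(1,+0) = 9.5500; S(1,+1) = 12.2624
  k=2: S(2,-2) = 5.7924; S(2,-1) = 7.4375; S(2,+0) = 9.5500; S(2,+1) = 12.2624; S(2,+2) = 15.7453
  k=3: S(3,-3) = 4.5111; S(3,-2) = 5.7924; S(3,-1) = 7.4375; S(3,+0) = 9.5500; S(3,+1) = 12.2624; S(3,+2) = 15.7453; S(3,+3) = 20.2174
Terminal payoffs V(N, j) = max(S_T - K, 0):
  V(3,-3) = 0.000000; V(3,-2) = 0.000000; V(3,-1) = 0.000000; V(3,+0) = 0.000000; V(3,+1) = 2.472443; V(3,+2) = 5.955288; V(3,+3) = 10.427350
Backward induction: V(k, j) = exp(-r*dt) * [p_u * V(k+1, j+1) + p_m * V(k+1, j) + p_d * V(k+1, j-1)]
  V(2,-2) = exp(-r*dt) * [p_u*0.000000 + p_m*0.000000 + p_d*0.000000] = 0.000000
  V(2,-1) = exp(-r*dt) * [p_u*0.000000 + p_m*0.000000 + p_d*0.000000] = 0.000000
  V(2,+0) = exp(-r*dt) * [p_u*2.472443 + p_m*0.000000 + p_d*0.000000] = 0.377689
  V(2,+1) = exp(-r*dt) * [p_u*5.955288 + p_m*2.472443 + p_d*0.000000] = 2.551852
  V(2,+2) = exp(-r*dt) * [p_u*10.427350 + p_m*5.955288 + p_d*2.472443] = 5.991582
  V(1,-1) = exp(-r*dt) * [p_u*0.377689 + p_m*0.000000 + p_d*0.000000] = 0.057696
  V(1,+0) = exp(-r*dt) * [p_u*2.551852 + p_m*0.377689 + p_d*0.000000] = 0.640670
  V(1,+1) = exp(-r*dt) * [p_u*5.991582 + p_m*2.551852 + p_d*0.377689] = 2.677867
  V(0,+0) = exp(-r*dt) * [p_u*2.677867 + p_m*0.640670 + p_d*0.057696] = 0.844930

Answer: Price = V(0,0) = 0.8449


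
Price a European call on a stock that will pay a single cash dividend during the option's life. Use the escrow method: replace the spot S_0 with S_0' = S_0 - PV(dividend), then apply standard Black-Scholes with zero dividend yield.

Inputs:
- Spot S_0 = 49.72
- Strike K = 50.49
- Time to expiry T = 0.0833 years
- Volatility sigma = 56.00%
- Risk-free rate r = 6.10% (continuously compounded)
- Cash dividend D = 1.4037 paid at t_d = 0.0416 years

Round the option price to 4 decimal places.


PV(D) = D * exp(-r * t_d) = 1.4037 * 0.99746562 = 1.40014249
S_0' = S_0 - PV(D) = 49.7200 - 1.40014249 = 48.31985751
d1 = (ln(S_0'/K) + (r + sigma^2/2)*T) / (sigma*sqrt(T)) = -0.15956587
d2 = d1 - sigma*sqrt(T) = -0.32119161
exp(-rT) = 0.99493159
N(d1) = 0.43661153; N(d2) = 0.37403259
C = S_0' * N(d1) - K * exp(-rT) * N(d2) = 48.31985751 * 0.43661153 - 50.4900 * 0.99493159 * 0.37403259 = 2.3078

Answer: Price = 2.3078


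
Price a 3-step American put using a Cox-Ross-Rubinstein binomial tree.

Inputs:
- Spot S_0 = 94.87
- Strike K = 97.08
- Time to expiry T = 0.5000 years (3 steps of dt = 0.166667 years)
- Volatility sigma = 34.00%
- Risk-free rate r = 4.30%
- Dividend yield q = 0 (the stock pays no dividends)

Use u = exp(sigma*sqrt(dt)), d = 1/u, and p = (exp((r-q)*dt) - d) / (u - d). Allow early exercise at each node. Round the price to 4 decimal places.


Answer: Price = V(0,0) = 10.0439

Derivation:
dt = T/N = 0.166667
u = exp(sigma*sqrt(dt)) = 1.148899; d = 1/u = 0.870398
p = (exp((r-q)*dt) - d) / (u - d) = 0.491180
Discount per step: exp(-r*dt) = 0.992859
Stock lattice S(k, i) with i counting down-moves:
  k=0: S(0,0) = 94.8700
  k=1: S(1,0) = 108.9961; S(1,1) = 82.5747
  k=2: S(2,0) = 125.2255; S(2,1) = 94.8700; S(2,2) = 71.8729
  k=3: S(3,0) = 143.8715; S(3,1) = 108.9961; S(3,2) = 82.5747; S(3,3) = 62.5580
Terminal payoffs V(N, i) = max(K - S_T, 0):
  V(3,0) = 0.000000; V(3,1) = 0.000000; V(3,2) = 14.505318; V(3,3) = 34.521991
Backward induction: V(k, i) = exp(-r*dt) * [p * V(k+1, i) + (1-p) * V(k+1, i+1)]; then take max(V_cont, immediate exercise) for American.
  V(2,0) = exp(-r*dt) * [p*0.000000 + (1-p)*0.000000] = 0.000000; exercise = 0.000000; V(2,0) = max -> 0.000000
  V(2,1) = exp(-r*dt) * [p*0.000000 + (1-p)*14.505318] = 7.327892; exercise = 2.210000; V(2,1) = max -> 7.327892
  V(2,2) = exp(-r*dt) * [p*14.505318 + (1-p)*34.521991] = 24.513889; exercise = 25.207142; V(2,2) = max -> 25.207142
  V(1,0) = exp(-r*dt) * [p*0.000000 + (1-p)*7.327892] = 3.701953; exercise = 0.000000; V(1,0) = max -> 3.701953
  V(1,1) = exp(-r*dt) * [p*7.327892 + (1-p)*25.207142] = 16.307920; exercise = 14.505318; V(1,1) = max -> 16.307920
  V(0,0) = exp(-r*dt) * [p*3.701953 + (1-p)*16.307920] = 10.043882; exercise = 2.210000; V(0,0) = max -> 10.043882


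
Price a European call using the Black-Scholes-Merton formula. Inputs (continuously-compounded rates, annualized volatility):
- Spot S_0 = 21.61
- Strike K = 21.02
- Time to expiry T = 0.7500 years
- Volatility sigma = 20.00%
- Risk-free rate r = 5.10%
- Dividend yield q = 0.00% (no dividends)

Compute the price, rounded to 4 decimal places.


d1 = (ln(S/K) + (r - q + 0.5*sigma^2) * T) / (sigma * sqrt(T)) = 0.46725999
d2 = d1 - sigma * sqrt(T) = 0.29405491
exp(-rT) = 0.96247229; exp(-qT) = 1.00000000
C = S_0 * exp(-qT) * N(d1) - K * exp(-rT) * N(d2)
N(d1) = 0.67984306; N(d2) = 0.61564203
C = 21.6100 * 1.00000000 * 0.67984306 - 21.0200 * 0.96247229 * 0.61564203 = 2.2363

Answer: Price = 2.2363


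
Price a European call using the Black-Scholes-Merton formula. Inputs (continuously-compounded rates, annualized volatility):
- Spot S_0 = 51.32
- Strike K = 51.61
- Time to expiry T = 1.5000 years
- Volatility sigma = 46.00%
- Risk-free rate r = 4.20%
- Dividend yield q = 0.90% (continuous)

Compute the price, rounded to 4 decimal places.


d1 = (ln(S/K) + (r - q + 0.5*sigma^2) * T) / (sigma * sqrt(T)) = 0.35955152
d2 = d1 - sigma * sqrt(T) = -0.20383112
exp(-rT) = 0.93894347; exp(-qT) = 0.98659072
C = S_0 * exp(-qT) * N(d1) - K * exp(-rT) * N(d2)
N(d1) = 0.64040873; N(d2) = 0.41924274
C = 51.3200 * 0.98659072 * 0.64040873 - 51.6100 * 0.93894347 * 0.41924274 = 12.1090

Answer: Price = 12.1090


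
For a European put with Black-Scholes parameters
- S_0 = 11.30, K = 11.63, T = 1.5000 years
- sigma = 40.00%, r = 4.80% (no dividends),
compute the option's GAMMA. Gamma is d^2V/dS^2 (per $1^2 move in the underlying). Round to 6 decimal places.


Answer: Gamma = 0.068175

Derivation:
d1 = 0.3331607321; d2 = -0.1567372165
phi(d1) = 0.3774049350; exp(-qT) = 1.0000000000; exp(-rT) = 0.9305308958
Gamma = exp(-qT) * phi(d1) / (S * sigma * sqrt(T)) = 1.0000000000 * 0.3774049350 / (11.3000 * 0.4000 * 1.2247448714) = 0.068175


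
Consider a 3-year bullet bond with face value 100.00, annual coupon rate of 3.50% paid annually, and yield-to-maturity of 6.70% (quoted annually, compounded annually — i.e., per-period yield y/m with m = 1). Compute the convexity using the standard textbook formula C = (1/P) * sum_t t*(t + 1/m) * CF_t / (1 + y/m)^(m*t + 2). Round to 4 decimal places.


Coupon per period c = face * coupon_rate / m = 3.500000
Periods per year m = 1; per-period yield y/m = 0.067000
Number of cashflows N = 3
Cashflows (t years, CF_t, discount factor 1/(1+y/m)^(m*t), PV):
  t = 1.0000: CF_t = 3.500000, DF = 0.937207, PV = 3.280225
  t = 2.0000: CF_t = 3.500000, DF = 0.878357, PV = 3.074250
  t = 3.0000: CF_t = 103.500000, DF = 0.823203, PV = 85.201471
Price P = sum_t PV_t = 91.555946
Convexity numerator sum_t t*(t + 1/m) * CF_t / (1+y/m)^(m*t + 2):
  t = 1.0000: term = 5.762418
  t = 2.0000: term = 16.201738
  t = 3.0000: term = 898.047894
Convexity = (1/P) * sum = 920.012051 / 91.555946 = 10.048632

Answer: Convexity = 10.0486


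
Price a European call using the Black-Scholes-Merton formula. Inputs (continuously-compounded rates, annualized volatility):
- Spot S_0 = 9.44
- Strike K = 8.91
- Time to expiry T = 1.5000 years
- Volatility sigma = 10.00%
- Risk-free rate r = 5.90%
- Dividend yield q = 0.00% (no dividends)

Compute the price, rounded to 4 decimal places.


Answer: Price = 1.3456

Derivation:
d1 = (ln(S/K) + (r - q + 0.5*sigma^2) * T) / (sigma * sqrt(T)) = 1.25562264
d2 = d1 - sigma * sqrt(T) = 1.13314815
exp(-rT) = 0.91530311; exp(-qT) = 1.00000000
C = S_0 * exp(-qT) * N(d1) - K * exp(-rT) * N(d2)
N(d1) = 0.89537359; N(d2) = 0.87142398
C = 9.4400 * 1.00000000 * 0.89537359 - 8.9100 * 0.91530311 * 0.87142398 = 1.3456


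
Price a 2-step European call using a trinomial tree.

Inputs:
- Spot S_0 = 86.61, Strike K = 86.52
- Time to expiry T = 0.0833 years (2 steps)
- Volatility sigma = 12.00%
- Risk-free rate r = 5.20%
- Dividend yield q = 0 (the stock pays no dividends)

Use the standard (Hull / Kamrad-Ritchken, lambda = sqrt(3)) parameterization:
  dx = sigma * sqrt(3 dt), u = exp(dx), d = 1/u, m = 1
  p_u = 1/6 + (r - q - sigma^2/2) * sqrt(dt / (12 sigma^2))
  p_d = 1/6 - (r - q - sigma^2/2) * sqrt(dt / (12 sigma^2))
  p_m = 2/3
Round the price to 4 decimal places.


dt = T/N = 0.041650; dx = sigma*sqrt(3*dt) = 0.042418
u = exp(dx) = 1.043330; d = 1/u = 0.958469
p_u = 0.188661, p_m = 0.666667, p_d = 0.144672
Discount per step: exp(-r*dt) = 0.997837
Stock lattice S(k, j) with j the centered position index:
  k=0: S(0,+0) = 86.6100
  k=1: S(1,-1) = 83.0130; S(1,+0) = 86.6100; S(1,+1) = 90.3628
  k=2: S(2,-2) = 79.5654; S(2,-1) = 83.0130; S(2,+0) = 86.6100; S(2,+1) = 90.3628; S(2,+2) = 94.2783
Terminal payoffs V(N, j) = max(S_T - K, 0):
  V(2,-2) = 0.000000; V(2,-1) = 0.000000; V(2,+0) = 0.090000; V(2,+1) = 3.842847; V(2,+2) = 7.758307
Backward induction: V(k, j) = exp(-r*dt) * [p_u * V(k+1, j+1) + p_m * V(k+1, j) + p_d * V(k+1, j-1)]
  V(1,-1) = exp(-r*dt) * [p_u*0.090000 + p_m*0.000000 + p_d*0.000000] = 0.016943
  V(1,+0) = exp(-r*dt) * [p_u*3.842847 + p_m*0.090000 + p_d*0.000000] = 0.783298
  V(1,+1) = exp(-r*dt) * [p_u*7.758307 + p_m*3.842847 + p_d*0.090000] = 4.029873
  V(0,+0) = exp(-r*dt) * [p_u*4.029873 + p_m*0.783298 + p_d*0.016943] = 1.282150

Answer: Price = V(0,0) = 1.2822


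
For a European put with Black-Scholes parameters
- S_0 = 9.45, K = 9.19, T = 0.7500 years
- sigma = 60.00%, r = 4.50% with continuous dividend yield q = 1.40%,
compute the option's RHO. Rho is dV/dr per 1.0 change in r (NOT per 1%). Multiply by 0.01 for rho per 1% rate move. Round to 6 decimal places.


Answer: Rho = -3.759025

Derivation:
d1 = 0.3582435425; d2 = -0.1613716998
phi(d1) = 0.3741465359; exp(-qT) = 0.9895549326; exp(-rT) = 0.9668131777
N(-d2) = 0.5640996726
Rho = -K*T*exp(-rT)*N(-d2) = -9.1900 * 0.7500 * 0.9668131777 * 0.5640996726 = -3.759025


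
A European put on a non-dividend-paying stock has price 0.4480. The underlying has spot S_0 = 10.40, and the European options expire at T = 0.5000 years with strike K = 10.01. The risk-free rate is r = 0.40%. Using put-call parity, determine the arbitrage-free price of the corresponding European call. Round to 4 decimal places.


Answer: Call price = 0.8580

Derivation:
Put-call parity: C - P = S_0 * exp(-qT) - K * exp(-rT).
S_0 * exp(-qT) = 10.4000 * 1.00000000 = 10.40000000
K * exp(-rT) = 10.0100 * 0.99800200 = 9.99000001
C = P + S*exp(-qT) - K*exp(-rT)
C = 0.4480 + 10.40000000 - 9.99000001 = 0.8580


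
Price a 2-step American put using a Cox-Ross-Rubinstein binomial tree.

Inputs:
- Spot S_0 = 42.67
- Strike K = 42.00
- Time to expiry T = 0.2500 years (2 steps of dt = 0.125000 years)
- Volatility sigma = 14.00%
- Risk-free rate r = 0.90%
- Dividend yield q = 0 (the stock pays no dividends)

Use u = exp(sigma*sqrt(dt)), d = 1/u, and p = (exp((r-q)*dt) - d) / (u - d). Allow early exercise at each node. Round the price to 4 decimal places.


Answer: Price = V(0,0) = 0.8394

Derivation:
dt = T/N = 0.125000
u = exp(sigma*sqrt(dt)) = 1.050743; d = 1/u = 0.951708
p = (exp((r-q)*dt) - d) / (u - d) = 0.498994
Discount per step: exp(-r*dt) = 0.998876
Stock lattice S(k, i) with i counting down-moves:
  k=0: S(0,0) = 42.6700
  k=1: S(1,0) = 44.8352; S(1,1) = 40.6094
  k=2: S(2,0) = 47.1103; S(2,1) = 42.6700; S(2,2) = 38.6482
Terminal payoffs V(N, i) = max(K - S_T, 0):
  V(2,0) = 0.000000; V(2,1) = 0.000000; V(2,2) = 3.351763
Backward induction: V(k, i) = exp(-r*dt) * [p * V(k+1, i) + (1-p) * V(k+1, i+1)]; then take max(V_cont, immediate exercise) for American.
  V(1,0) = exp(-r*dt) * [p*0.000000 + (1-p)*0.000000] = 0.000000; exercise = 0.000000; V(1,0) = max -> 0.000000
  V(1,1) = exp(-r*dt) * [p*0.000000 + (1-p)*3.351763] = 1.677365; exercise = 1.390638; V(1,1) = max -> 1.677365
  V(0,0) = exp(-r*dt) * [p*0.000000 + (1-p)*1.677365] = 0.839425; exercise = 0.000000; V(0,0) = max -> 0.839425
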